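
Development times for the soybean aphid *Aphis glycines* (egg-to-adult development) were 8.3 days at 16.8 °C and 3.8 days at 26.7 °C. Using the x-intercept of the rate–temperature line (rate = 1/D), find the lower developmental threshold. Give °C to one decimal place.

8.4 °C

Equal thermal constants: D₁(T₁ − T_b) = D₂(T₂ − T_b).
8.3·(16.8 − T_b) = 3.8·(26.7 − T_b)
T_b = (8.3·16.8 − 3.8·26.7) / (8.3 − 3.8) = 37.98 / 4.5 = 8.440 °C ≈ 8.4 °C.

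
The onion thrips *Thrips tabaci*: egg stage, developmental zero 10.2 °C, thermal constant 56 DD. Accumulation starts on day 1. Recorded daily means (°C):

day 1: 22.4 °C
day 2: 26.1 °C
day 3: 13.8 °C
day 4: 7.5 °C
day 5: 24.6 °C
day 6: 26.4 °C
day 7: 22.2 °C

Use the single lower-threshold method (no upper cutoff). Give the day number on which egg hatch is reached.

day 6

Daily DD above 10.2 °C: 12.2, 15.9, 3.6, 0.0, 14.4, 16.2, 12.0.
Cumulative: 12.2, 28.1, 31.7, 31.7, 46.1, 62.3, 74.3.
The total first reaches 56 DD on day 6.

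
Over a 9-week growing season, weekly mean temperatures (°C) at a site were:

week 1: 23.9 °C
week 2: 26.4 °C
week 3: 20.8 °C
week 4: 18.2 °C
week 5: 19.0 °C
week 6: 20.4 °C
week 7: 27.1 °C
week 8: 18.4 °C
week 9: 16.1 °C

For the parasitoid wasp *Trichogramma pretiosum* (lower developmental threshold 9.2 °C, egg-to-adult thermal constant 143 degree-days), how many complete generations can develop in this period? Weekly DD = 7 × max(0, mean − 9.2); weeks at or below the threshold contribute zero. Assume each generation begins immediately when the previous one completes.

5 generations

Weekly DD (7 × max(0, T̄ − 9.2)): 102.9, 120.4, 81.2, 63.0, 68.6, 78.4, 125.3, 64.4, 48.3.
Season total = 752.5 DD.
Complete generations = ⌊752.5 / 143⌋ = 5.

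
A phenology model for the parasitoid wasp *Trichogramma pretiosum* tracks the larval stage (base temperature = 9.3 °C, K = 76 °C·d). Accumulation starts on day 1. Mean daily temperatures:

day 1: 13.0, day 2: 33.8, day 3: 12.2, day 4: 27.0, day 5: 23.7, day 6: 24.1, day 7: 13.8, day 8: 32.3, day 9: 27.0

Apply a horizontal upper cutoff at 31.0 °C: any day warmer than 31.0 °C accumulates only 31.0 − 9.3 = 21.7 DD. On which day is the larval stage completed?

Daily DD above 9.3 °C (capped at 21.7): 3.7, 21.7, 2.9, 17.7, 14.4, 14.8, 4.5, 21.7, 17.7.
Cumulative: 3.7, 25.4, 28.3, 46.0, 60.4, 75.2, 79.7, 101.4, 119.1.
The total first reaches 76 DD on day 7.

day 7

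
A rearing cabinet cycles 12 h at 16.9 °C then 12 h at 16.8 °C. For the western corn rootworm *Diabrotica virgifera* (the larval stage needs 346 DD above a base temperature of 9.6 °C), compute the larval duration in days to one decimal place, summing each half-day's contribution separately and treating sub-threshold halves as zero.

Day half: max(0, 16.9 − 9.6) × 0.5 = 7.3 × 0.5 = 3.65 DD.
Night half: max(0, 16.8 − 9.6) × 0.5 = 7.2 × 0.5 = 3.60 DD.
Per 24 h: 7.25 DD/day.
Duration = 346 / 7.25 = 47.724 ≈ 47.7 days.

47.7 days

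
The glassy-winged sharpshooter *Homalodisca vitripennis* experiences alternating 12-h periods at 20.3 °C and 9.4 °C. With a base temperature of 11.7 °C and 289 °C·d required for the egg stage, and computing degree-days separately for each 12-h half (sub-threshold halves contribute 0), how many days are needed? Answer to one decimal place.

67.2 days

Day half: max(0, 20.3 − 11.7) × 0.5 = 8.6 × 0.5 = 4.30 DD.
Night half: max(0, 9.4 − 11.7) × 0.5 = 0.0 × 0.5 = 0.00 DD.
Per 24 h: 4.30 DD/day.
Duration = 289 / 4.30 = 67.209 ≈ 67.2 days.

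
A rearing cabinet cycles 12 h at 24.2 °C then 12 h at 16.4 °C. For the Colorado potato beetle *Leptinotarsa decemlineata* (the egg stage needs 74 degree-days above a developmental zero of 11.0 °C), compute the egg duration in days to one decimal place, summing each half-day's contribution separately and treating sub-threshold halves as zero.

Day half: max(0, 24.2 − 11.0) × 0.5 = 13.2 × 0.5 = 6.60 DD.
Night half: max(0, 16.4 − 11.0) × 0.5 = 5.4 × 0.5 = 2.70 DD.
Per 24 h: 9.30 DD/day.
Duration = 74 / 9.30 = 7.957 ≈ 8.0 days.

8.0 days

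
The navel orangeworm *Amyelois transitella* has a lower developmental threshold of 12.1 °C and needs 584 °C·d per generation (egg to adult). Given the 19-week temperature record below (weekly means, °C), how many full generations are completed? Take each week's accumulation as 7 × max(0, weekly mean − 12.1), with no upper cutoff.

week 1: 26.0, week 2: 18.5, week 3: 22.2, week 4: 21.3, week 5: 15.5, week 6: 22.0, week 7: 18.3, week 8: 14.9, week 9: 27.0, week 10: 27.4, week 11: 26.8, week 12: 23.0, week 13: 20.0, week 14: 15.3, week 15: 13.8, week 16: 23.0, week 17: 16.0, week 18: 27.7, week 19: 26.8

2 generations

Weekly DD (7 × max(0, T̄ − 12.1)): 97.3, 44.8, 70.7, 64.4, 23.8, 69.3, 43.4, 19.6, 104.3, 107.1, 102.9, 76.3, 55.3, 22.4, 11.9, 76.3, 27.3, 109.2, 102.9.
Season total = 1229.2 DD.
Complete generations = ⌊1229.2 / 584⌋ = 2.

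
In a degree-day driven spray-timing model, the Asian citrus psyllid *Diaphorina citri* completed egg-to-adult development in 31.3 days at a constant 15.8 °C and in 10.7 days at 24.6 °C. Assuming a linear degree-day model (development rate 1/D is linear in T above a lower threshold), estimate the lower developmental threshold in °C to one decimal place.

Equal thermal constants: D₁(T₁ − T_b) = D₂(T₂ − T_b).
31.3·(15.8 − T_b) = 10.7·(24.6 − T_b)
T_b = (31.3·15.8 − 10.7·24.6) / (31.3 − 10.7) = 231.32 / 20.6 = 11.229 °C ≈ 11.2 °C.

11.2 °C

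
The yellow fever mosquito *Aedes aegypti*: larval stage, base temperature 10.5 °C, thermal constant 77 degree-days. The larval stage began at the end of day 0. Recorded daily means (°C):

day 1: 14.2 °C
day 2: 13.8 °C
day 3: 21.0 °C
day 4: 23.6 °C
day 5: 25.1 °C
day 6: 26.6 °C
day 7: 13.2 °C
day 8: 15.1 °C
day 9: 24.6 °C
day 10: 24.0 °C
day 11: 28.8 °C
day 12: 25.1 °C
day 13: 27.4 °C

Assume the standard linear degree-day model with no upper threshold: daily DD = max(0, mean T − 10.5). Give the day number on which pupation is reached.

Daily DD above 10.5 °C: 3.7, 3.3, 10.5, 13.1, 14.6, 16.1, 2.7, 4.6, 14.1, 13.5, 18.3, 14.6, 16.9.
Cumulative: 3.7, 7.0, 17.5, 30.6, 45.2, 61.3, 64.0, 68.6, 82.7, 96.2, 114.5, 129.1, 146.0.
The total first reaches 77 DD on day 9.

day 9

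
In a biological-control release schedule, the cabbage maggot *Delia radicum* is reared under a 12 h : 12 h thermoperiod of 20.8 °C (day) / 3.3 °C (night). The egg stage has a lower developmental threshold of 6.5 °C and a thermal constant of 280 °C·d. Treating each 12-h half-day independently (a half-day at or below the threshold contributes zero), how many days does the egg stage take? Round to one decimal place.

39.2 days

Day half: max(0, 20.8 − 6.5) × 0.5 = 14.3 × 0.5 = 7.15 DD.
Night half: max(0, 3.3 − 6.5) × 0.5 = 0.0 × 0.5 = 0.00 DD.
Per 24 h: 7.15 DD/day.
Duration = 280 / 7.15 = 39.161 ≈ 39.2 days.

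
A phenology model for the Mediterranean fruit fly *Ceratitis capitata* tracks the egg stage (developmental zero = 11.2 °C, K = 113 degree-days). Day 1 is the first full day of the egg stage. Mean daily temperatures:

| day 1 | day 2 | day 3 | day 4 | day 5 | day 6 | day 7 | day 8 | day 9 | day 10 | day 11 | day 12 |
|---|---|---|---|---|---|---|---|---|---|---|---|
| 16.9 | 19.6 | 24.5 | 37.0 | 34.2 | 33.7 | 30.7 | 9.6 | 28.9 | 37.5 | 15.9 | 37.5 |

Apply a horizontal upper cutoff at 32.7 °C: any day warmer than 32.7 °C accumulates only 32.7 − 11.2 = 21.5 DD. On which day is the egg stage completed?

day 9

Daily DD above 11.2 °C (capped at 21.5): 5.7, 8.4, 13.3, 21.5, 21.5, 21.5, 19.5, 0.0, 17.7, 21.5, 4.7, 21.5.
Cumulative: 5.7, 14.1, 27.4, 48.9, 70.4, 91.9, 111.4, 111.4, 129.1, 150.6, 155.3, 176.8.
The total first reaches 113 DD on day 9.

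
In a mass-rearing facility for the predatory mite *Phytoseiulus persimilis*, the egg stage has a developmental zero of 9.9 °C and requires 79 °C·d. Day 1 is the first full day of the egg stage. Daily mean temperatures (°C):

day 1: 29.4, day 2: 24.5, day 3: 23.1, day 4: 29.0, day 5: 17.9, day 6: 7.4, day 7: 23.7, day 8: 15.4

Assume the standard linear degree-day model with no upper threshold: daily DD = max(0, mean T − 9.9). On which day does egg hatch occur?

Daily DD above 9.9 °C: 19.5, 14.6, 13.2, 19.1, 8.0, 0.0, 13.8, 5.5.
Cumulative: 19.5, 34.1, 47.3, 66.4, 74.4, 74.4, 88.2, 93.7.
The total first reaches 79 DD on day 7.

day 7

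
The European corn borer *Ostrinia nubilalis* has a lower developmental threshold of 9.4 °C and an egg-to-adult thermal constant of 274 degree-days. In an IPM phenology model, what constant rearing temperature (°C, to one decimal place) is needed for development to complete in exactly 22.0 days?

Required daily accumulation = 274 / 22.0 = 12.455 DD/day.
T = T_base + 12.455 = 9.4 + 12.455 = 21.855 ≈ 21.9 °C.

21.9 °C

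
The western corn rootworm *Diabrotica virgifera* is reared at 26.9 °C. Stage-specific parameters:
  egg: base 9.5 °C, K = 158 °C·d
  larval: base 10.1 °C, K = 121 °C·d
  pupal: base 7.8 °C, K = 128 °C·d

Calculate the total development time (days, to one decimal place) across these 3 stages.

23.0 days

egg: 158 / (26.9 − 9.5) = 158 / 17.4 = 9.080 d.
larval: 121 / (26.9 − 10.1) = 121 / 16.8 = 7.202 d.
pupal: 128 / (26.9 − 7.8) = 128 / 19.1 = 6.702 d.
Sum = 22.984 ≈ 23.0 days.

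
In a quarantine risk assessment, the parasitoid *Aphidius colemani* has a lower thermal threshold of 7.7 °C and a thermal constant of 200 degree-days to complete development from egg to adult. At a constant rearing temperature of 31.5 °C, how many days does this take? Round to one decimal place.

8.4 days

Daily accumulation = 31.5 − 7.7 = 23.8 DD/day.
Duration = 200 / 23.8 = 8.403 ≈ 8.4 days.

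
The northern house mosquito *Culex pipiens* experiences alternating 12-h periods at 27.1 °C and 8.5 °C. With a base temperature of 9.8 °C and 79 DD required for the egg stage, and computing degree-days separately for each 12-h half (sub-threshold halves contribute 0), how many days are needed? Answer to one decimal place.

Day half: max(0, 27.1 − 9.8) × 0.5 = 17.3 × 0.5 = 8.65 DD.
Night half: max(0, 8.5 − 9.8) × 0.5 = 0.0 × 0.5 = 0.00 DD.
Per 24 h: 8.65 DD/day.
Duration = 79 / 8.65 = 9.133 ≈ 9.1 days.

9.1 days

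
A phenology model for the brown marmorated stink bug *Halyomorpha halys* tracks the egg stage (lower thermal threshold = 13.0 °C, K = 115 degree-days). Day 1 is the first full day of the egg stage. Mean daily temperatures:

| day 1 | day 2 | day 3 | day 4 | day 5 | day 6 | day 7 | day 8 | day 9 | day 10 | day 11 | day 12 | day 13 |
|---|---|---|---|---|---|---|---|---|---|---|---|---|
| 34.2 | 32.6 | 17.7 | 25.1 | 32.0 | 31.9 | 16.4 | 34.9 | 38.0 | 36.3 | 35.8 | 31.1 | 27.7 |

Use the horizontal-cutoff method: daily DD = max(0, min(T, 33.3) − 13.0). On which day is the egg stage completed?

Daily DD above 13.0 °C (capped at 20.3): 20.3, 19.6, 4.7, 12.1, 19.0, 18.9, 3.4, 20.3, 20.3, 20.3, 20.3, 18.1, 14.7.
Cumulative: 20.3, 39.9, 44.6, 56.7, 75.7, 94.6, 98.0, 118.3, 138.6, 158.9, 179.2, 197.3, 212.0.
The total first reaches 115 DD on day 8.

day 8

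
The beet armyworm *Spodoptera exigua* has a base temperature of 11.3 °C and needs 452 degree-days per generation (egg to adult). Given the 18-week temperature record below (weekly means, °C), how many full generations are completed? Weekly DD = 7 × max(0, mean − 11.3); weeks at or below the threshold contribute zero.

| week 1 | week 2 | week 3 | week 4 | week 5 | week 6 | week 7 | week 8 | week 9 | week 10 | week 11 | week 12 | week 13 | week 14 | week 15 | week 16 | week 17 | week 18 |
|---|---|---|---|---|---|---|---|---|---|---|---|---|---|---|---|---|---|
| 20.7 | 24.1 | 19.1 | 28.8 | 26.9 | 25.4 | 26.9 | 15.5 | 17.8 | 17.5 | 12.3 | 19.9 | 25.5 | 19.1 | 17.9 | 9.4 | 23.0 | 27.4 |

Weekly DD (7 × max(0, T̄ − 11.3)): 65.8, 89.6, 54.6, 122.5, 109.2, 98.7, 109.2, 29.4, 45.5, 43.4, 7.0, 60.2, 99.4, 54.6, 46.2, 0.0, 81.9, 112.7.
Season total = 1229.9 DD.
Complete generations = ⌊1229.9 / 452⌋ = 2.

2 generations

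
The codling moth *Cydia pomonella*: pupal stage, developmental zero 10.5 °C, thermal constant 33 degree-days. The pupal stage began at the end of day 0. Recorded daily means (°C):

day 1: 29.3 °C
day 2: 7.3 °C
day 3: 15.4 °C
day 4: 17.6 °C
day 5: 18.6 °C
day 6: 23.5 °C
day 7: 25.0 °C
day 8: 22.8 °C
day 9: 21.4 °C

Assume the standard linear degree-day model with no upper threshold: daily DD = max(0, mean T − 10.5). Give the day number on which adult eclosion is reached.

Daily DD above 10.5 °C: 18.8, 0.0, 4.9, 7.1, 8.1, 13.0, 14.5, 12.3, 10.9.
Cumulative: 18.8, 18.8, 23.7, 30.8, 38.9, 51.9, 66.4, 78.7, 89.6.
The total first reaches 33 DD on day 5.

day 5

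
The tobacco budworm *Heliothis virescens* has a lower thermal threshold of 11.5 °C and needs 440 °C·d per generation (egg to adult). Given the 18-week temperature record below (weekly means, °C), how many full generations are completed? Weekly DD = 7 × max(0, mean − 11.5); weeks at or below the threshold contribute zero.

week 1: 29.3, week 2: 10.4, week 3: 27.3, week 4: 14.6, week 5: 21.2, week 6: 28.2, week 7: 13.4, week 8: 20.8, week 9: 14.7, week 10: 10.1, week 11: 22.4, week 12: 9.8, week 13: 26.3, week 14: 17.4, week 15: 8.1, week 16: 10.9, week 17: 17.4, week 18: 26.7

Weekly DD (7 × max(0, T̄ − 11.5)): 124.6, 0.0, 110.6, 21.7, 67.9, 116.9, 13.3, 65.1, 22.4, 0.0, 76.3, 0.0, 103.6, 41.3, 0.0, 0.0, 41.3, 106.4.
Season total = 911.4 DD.
Complete generations = ⌊911.4 / 440⌋ = 2.

2 generations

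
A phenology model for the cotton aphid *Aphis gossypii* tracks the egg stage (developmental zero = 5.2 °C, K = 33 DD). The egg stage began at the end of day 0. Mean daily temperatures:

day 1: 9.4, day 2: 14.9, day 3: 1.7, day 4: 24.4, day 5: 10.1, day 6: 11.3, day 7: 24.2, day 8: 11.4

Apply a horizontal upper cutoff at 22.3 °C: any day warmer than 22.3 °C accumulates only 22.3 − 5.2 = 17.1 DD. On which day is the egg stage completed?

Daily DD above 5.2 °C (capped at 17.1): 4.2, 9.7, 0.0, 17.1, 4.9, 6.1, 17.1, 6.2.
Cumulative: 4.2, 13.9, 13.9, 31.0, 35.9, 42.0, 59.1, 65.3.
The total first reaches 33 DD on day 5.

day 5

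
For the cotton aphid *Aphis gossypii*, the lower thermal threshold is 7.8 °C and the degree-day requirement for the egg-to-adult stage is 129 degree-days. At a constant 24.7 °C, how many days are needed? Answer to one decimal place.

7.6 days

Daily accumulation = 24.7 − 7.8 = 16.9 DD/day.
Duration = 129 / 16.9 = 7.633 ≈ 7.6 days.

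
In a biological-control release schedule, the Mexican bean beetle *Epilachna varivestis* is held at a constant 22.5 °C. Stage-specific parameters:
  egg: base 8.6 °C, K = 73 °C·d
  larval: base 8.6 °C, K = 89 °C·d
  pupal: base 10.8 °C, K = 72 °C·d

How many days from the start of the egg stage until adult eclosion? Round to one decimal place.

17.8 days

egg: 73 / (22.5 − 8.6) = 73 / 13.9 = 5.252 d.
larval: 89 / (22.5 − 8.6) = 89 / 13.9 = 6.403 d.
pupal: 72 / (22.5 − 10.8) = 72 / 11.7 = 6.154 d.
Sum = 17.809 ≈ 17.8 days.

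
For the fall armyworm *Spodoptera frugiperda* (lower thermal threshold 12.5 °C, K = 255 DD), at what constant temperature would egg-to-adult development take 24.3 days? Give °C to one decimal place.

23.0 °C

Required daily accumulation = 255 / 24.3 = 10.494 DD/day.
T = T_base + 10.494 = 12.5 + 10.494 = 22.994 ≈ 23.0 °C.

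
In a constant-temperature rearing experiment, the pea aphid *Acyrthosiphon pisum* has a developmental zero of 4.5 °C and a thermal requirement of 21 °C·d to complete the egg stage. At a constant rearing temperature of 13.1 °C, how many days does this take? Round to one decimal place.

Daily accumulation = 13.1 − 4.5 = 8.6 DD/day.
Duration = 21 / 8.6 = 2.442 ≈ 2.4 days.

2.4 days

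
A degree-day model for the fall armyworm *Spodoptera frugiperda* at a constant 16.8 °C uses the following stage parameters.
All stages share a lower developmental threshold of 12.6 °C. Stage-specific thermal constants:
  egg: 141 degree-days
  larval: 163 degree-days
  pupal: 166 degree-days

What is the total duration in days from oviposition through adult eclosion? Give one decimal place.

Daily accumulation at 16.8 °C = 16.8 − 12.6 = 4.2 DD/day.
Total K = 141 + 163 + 166 = 470 DD.
Total duration = 470 / 4.2 = 111.905 ≈ 111.9 days.

111.9 days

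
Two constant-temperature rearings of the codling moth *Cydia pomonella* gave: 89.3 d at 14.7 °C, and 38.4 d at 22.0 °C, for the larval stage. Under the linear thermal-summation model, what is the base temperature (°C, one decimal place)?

Linear rate model ⇒ the product D·(T − T_b) is constant across temperatures.
89.3·(14.7 − T_b) = 38.4·(22.0 − T_b)
T_b = (89.3·14.7 − 38.4·22.0) / (89.3 − 38.4) = 467.91 / 50.9 = 9.193 °C ≈ 9.2 °C.

9.2 °C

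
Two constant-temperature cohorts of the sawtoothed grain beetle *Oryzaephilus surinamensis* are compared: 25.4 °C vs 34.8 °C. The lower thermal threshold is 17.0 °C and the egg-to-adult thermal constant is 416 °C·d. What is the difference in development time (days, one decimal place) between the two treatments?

26.2 days

At 25.4 °C: 416 / (25.4 − 17.0) = 416 / 8.4 = 49.524 d.
At 34.8 °C: 416 / (34.8 − 17.0) = 416 / 17.8 = 23.371 d.
Difference = |49.524 − 23.371| = 26.153 ≈ 26.2 days.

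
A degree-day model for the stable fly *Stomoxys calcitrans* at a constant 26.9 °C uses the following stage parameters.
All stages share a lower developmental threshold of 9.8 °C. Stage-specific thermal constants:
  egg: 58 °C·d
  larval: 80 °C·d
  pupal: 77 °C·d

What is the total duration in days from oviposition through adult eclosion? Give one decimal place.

Daily accumulation at 26.9 °C = 26.9 − 9.8 = 17.1 DD/day.
Total K = 58 + 80 + 77 = 215 DD.
Total duration = 215 / 17.1 = 12.573 ≈ 12.6 days.

12.6 days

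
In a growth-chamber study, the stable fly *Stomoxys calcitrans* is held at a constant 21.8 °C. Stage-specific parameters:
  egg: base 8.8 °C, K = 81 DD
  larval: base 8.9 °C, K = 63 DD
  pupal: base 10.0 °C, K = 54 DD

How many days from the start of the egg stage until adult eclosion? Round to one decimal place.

15.7 days

egg: 81 / (21.8 − 8.8) = 81 / 13.0 = 6.231 d.
larval: 63 / (21.8 − 8.9) = 63 / 12.9 = 4.884 d.
pupal: 54 / (21.8 − 10.0) = 54 / 11.8 = 4.576 d.
Sum = 15.691 ≈ 15.7 days.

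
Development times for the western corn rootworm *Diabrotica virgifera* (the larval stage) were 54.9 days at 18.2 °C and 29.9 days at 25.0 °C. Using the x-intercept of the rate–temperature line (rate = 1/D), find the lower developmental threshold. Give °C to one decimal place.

Under the model K = D·(T − T_b), so D₁·(T₁ − T_b) = D₂·(T₂ − T_b).
54.9·(18.2 − T_b) = 29.9·(25.0 − T_b)
T_b = (54.9·18.2 − 29.9·25.0) / (54.9 − 29.9) = 251.68 / 25.0 = 10.067 °C ≈ 10.1 °C.

10.1 °C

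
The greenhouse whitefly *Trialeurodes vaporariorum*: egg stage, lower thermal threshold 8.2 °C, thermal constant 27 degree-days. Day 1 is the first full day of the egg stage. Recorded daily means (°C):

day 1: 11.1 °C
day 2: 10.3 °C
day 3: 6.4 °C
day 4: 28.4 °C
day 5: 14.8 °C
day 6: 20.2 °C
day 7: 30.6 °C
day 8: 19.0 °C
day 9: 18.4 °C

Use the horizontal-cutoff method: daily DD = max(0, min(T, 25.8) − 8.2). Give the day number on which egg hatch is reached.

day 5

Daily DD above 8.2 °C (capped at 17.6): 2.9, 2.1, 0.0, 17.6, 6.6, 12.0, 17.6, 10.8, 10.2.
Cumulative: 2.9, 5.0, 5.0, 22.6, 29.2, 41.2, 58.8, 69.6, 79.8.
The total first reaches 27 DD on day 5.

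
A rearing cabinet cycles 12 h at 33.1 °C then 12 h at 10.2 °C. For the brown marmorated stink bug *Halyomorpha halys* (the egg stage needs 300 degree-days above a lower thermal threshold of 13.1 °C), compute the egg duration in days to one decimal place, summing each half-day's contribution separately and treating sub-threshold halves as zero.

30.0 days

Day half: max(0, 33.1 − 13.1) × 0.5 = 20.0 × 0.5 = 10.00 DD.
Night half: max(0, 10.2 − 13.1) × 0.5 = 0.0 × 0.5 = 0.00 DD.
Per 24 h: 10.00 DD/day.
Duration = 300 / 10.00 = 30.000 ≈ 30.0 days.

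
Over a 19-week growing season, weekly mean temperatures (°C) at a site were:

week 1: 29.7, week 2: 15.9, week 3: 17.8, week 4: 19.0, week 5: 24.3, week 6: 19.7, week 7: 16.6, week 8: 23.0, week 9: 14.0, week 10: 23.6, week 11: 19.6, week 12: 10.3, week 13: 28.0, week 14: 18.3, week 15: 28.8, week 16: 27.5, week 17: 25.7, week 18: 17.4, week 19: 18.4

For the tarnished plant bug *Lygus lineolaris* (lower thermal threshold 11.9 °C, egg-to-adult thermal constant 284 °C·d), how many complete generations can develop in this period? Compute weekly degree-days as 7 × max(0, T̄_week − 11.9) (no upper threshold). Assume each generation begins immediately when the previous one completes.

4 generations

Weekly DD (7 × max(0, T̄ − 11.9)): 124.6, 28.0, 41.3, 49.7, 86.8, 54.6, 32.9, 77.7, 14.7, 81.9, 53.9, 0.0, 112.7, 44.8, 118.3, 109.2, 96.6, 38.5, 45.5.
Season total = 1211.7 DD.
Complete generations = ⌊1211.7 / 284⌋ = 4.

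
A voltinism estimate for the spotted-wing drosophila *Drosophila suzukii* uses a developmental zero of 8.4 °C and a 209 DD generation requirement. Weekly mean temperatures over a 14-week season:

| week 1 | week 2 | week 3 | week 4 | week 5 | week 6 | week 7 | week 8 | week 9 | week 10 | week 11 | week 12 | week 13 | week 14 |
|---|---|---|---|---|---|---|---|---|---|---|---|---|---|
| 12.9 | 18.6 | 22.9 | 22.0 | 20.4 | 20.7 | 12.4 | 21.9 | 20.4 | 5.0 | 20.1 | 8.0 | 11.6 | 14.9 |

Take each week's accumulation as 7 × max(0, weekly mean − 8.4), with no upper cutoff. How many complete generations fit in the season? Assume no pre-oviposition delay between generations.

3 generations

Weekly DD (7 × max(0, T̄ − 8.4)): 31.5, 71.4, 101.5, 95.2, 84.0, 86.1, 28.0, 94.5, 84.0, 0.0, 81.9, 0.0, 22.4, 45.5.
Season total = 826.0 DD.
Complete generations = ⌊826.0 / 209⌋ = 3.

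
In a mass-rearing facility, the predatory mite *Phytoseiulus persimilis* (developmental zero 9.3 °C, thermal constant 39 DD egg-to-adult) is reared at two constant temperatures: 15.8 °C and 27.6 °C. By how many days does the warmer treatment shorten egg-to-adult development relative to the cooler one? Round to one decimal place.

3.9 days

At 15.8 °C: 39 / (15.8 − 9.3) = 39 / 6.5 = 6.000 d.
At 27.6 °C: 39 / (27.6 − 9.3) = 39 / 18.3 = 2.131 d.
Difference = |6.000 − 2.131| = 3.869 ≈ 3.9 days.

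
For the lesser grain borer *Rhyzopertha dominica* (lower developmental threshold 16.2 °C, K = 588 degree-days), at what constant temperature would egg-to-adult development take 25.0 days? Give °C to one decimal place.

39.7 °C

Required daily accumulation = 588 / 25.0 = 23.520 DD/day.
T = T_base + 23.520 = 16.2 + 23.520 = 39.720 ≈ 39.7 °C.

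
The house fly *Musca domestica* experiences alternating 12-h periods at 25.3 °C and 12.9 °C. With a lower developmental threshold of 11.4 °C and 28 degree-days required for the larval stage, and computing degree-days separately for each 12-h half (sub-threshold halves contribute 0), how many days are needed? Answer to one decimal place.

Day half: max(0, 25.3 − 11.4) × 0.5 = 13.9 × 0.5 = 6.95 DD.
Night half: max(0, 12.9 − 11.4) × 0.5 = 1.5 × 0.5 = 0.75 DD.
Per 24 h: 7.70 DD/day.
Duration = 28 / 7.70 = 3.636 ≈ 3.6 days.

3.6 days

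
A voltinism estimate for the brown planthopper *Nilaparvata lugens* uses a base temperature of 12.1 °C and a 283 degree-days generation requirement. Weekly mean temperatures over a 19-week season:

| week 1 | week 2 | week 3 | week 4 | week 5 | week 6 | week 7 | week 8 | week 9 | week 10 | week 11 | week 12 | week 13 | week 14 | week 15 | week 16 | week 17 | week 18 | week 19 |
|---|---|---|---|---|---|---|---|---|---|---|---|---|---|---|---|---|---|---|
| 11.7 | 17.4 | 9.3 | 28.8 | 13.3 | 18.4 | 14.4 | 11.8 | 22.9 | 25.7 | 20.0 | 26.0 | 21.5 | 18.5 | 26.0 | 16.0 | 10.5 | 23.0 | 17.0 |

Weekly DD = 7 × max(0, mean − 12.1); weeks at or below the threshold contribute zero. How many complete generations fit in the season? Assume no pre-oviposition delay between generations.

Weekly DD (7 × max(0, T̄ − 12.1)): 0.0, 37.1, 0.0, 116.9, 8.4, 44.1, 16.1, 0.0, 75.6, 95.2, 55.3, 97.3, 65.8, 44.8, 97.3, 27.3, 0.0, 76.3, 34.3.
Season total = 891.8 DD.
Complete generations = ⌊891.8 / 283⌋ = 3.

3 generations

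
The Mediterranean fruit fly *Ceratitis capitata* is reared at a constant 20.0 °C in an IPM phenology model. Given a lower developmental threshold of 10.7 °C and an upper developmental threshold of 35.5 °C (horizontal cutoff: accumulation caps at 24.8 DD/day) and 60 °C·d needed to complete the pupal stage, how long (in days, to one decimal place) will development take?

6.5 days

Daily accumulation = 20.0 − 10.7 = 9.3 DD/day.
Duration = 60 / 9.3 = 6.452 ≈ 6.5 days.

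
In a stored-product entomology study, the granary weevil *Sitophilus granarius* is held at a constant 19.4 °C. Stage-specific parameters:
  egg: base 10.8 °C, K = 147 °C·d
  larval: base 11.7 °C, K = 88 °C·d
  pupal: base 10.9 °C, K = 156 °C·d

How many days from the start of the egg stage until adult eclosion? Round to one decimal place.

egg: 147 / (19.4 − 10.8) = 147 / 8.6 = 17.093 d.
larval: 88 / (19.4 − 11.7) = 88 / 7.7 = 11.429 d.
pupal: 156 / (19.4 − 10.9) = 156 / 8.5 = 18.353 d.
Sum = 46.875 ≈ 46.9 days.

46.9 days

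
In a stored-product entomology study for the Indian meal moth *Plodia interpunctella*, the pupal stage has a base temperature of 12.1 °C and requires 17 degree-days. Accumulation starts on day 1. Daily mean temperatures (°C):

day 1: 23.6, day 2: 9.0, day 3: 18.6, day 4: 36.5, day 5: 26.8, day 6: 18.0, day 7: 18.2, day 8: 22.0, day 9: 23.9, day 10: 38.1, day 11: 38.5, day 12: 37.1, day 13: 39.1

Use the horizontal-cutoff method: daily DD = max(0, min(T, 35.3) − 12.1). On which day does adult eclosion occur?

Daily DD above 12.1 °C (capped at 23.2): 11.5, 0.0, 6.5, 23.2, 14.7, 5.9, 6.1, 9.9, 11.8, 23.2, 23.2, 23.2, 23.2.
Cumulative: 11.5, 11.5, 18.0, 41.2, 55.9, 61.8, 67.9, 77.8, 89.6, 112.8, 136.0, 159.2, 182.4.
The total first reaches 17 DD on day 3.

day 3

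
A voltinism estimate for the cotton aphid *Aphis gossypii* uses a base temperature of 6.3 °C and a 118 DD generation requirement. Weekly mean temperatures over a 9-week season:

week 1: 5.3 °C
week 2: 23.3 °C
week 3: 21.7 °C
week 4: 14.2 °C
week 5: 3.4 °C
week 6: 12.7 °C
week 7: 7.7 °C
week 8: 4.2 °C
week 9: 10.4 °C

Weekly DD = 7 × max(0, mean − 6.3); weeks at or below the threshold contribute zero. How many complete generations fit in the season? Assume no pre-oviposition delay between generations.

3 generations

Weekly DD (7 × max(0, T̄ − 6.3)): 0.0, 119.0, 107.8, 55.3, 0.0, 44.8, 9.8, 0.0, 28.7.
Season total = 365.4 DD.
Complete generations = ⌊365.4 / 118⌋ = 3.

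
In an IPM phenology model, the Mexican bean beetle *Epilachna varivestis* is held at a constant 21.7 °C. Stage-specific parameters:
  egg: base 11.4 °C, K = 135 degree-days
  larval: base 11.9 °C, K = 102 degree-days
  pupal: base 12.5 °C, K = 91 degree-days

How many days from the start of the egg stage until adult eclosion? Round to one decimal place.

33.4 days

egg: 135 / (21.7 − 11.4) = 135 / 10.3 = 13.107 d.
larval: 102 / (21.7 − 11.9) = 102 / 9.8 = 10.408 d.
pupal: 91 / (21.7 − 12.5) = 91 / 9.2 = 9.891 d.
Sum = 33.406 ≈ 33.4 days.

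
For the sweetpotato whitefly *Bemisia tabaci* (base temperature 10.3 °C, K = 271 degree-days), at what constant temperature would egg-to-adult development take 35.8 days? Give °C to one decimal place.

Required daily accumulation = 271 / 35.8 = 7.570 DD/day.
T = T_base + 7.570 = 10.3 + 7.570 = 17.870 ≈ 17.9 °C.

17.9 °C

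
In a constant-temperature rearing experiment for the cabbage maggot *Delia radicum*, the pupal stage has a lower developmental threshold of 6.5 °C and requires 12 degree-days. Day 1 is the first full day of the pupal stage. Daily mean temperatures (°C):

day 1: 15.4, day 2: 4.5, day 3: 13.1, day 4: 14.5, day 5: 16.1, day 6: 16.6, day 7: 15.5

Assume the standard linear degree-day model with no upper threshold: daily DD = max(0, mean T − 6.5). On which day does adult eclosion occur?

day 3

Daily DD above 6.5 °C: 8.9, 0.0, 6.6, 8.0, 9.6, 10.1, 9.0.
Cumulative: 8.9, 8.9, 15.5, 23.5, 33.1, 43.2, 52.2.
The total first reaches 12 DD on day 3.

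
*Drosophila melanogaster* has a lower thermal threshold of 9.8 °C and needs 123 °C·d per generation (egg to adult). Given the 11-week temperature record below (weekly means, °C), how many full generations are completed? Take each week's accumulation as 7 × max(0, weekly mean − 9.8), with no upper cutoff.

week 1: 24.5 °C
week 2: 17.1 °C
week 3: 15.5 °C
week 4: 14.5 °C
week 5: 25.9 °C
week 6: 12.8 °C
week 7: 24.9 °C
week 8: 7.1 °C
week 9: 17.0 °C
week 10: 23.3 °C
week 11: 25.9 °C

5 generations

Weekly DD (7 × max(0, T̄ − 9.8)): 102.9, 51.1, 39.9, 32.9, 112.7, 21.0, 105.7, 0.0, 50.4, 94.5, 112.7.
Season total = 723.8 DD.
Complete generations = ⌊723.8 / 123⌋ = 5.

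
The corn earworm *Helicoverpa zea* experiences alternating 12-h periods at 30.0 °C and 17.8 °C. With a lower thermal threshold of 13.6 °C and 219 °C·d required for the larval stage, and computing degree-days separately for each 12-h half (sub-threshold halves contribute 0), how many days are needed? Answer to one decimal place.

21.3 days

Day half: max(0, 30.0 − 13.6) × 0.5 = 16.4 × 0.5 = 8.20 DD.
Night half: max(0, 17.8 − 13.6) × 0.5 = 4.2 × 0.5 = 2.10 DD.
Per 24 h: 10.30 DD/day.
Duration = 219 / 10.30 = 21.262 ≈ 21.3 days.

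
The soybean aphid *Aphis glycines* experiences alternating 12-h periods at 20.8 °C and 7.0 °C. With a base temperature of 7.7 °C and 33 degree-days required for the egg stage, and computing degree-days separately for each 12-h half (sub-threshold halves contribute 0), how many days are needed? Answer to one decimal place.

Day half: max(0, 20.8 − 7.7) × 0.5 = 13.1 × 0.5 = 6.55 DD.
Night half: max(0, 7.0 − 7.7) × 0.5 = 0.0 × 0.5 = 0.00 DD.
Per 24 h: 6.55 DD/day.
Duration = 33 / 6.55 = 5.038 ≈ 5.0 days.

5.0 days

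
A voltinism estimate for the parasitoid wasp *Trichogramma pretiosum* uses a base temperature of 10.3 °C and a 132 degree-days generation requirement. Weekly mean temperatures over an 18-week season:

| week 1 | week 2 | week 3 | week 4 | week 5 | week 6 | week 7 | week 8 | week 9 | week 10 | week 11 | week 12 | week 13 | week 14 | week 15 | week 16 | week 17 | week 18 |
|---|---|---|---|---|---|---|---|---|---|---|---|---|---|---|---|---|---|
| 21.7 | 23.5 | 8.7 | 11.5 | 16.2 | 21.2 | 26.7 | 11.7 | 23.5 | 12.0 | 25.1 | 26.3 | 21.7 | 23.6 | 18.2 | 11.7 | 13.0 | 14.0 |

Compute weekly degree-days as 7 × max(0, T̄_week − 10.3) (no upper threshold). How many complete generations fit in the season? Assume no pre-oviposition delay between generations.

Weekly DD (7 × max(0, T̄ − 10.3)): 79.8, 92.4, 0.0, 8.4, 41.3, 76.3, 114.8, 9.8, 92.4, 11.9, 103.6, 112.0, 79.8, 93.1, 55.3, 9.8, 18.9, 25.9.
Season total = 1025.5 DD.
Complete generations = ⌊1025.5 / 132⌋ = 7.

7 generations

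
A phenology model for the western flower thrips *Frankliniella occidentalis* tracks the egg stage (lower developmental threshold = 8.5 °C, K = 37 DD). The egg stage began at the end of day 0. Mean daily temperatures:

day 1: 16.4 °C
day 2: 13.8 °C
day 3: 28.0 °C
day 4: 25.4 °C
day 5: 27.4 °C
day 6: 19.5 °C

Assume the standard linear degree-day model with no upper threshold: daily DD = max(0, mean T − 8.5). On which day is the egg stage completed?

Daily DD above 8.5 °C: 7.9, 5.3, 19.5, 16.9, 18.9, 11.0.
Cumulative: 7.9, 13.2, 32.7, 49.6, 68.5, 79.5.
The total first reaches 37 DD on day 4.

day 4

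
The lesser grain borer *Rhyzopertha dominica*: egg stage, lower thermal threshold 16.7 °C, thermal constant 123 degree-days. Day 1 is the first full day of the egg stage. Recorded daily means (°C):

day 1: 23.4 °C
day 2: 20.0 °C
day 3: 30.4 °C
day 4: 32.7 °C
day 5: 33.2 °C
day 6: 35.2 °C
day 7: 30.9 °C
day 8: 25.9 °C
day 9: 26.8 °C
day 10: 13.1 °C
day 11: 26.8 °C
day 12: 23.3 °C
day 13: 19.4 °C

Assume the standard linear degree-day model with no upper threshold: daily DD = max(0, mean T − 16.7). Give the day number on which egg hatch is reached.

Daily DD above 16.7 °C: 6.7, 3.3, 13.7, 16.0, 16.5, 18.5, 14.2, 9.2, 10.1, 0.0, 10.1, 6.6, 2.7.
Cumulative: 6.7, 10.0, 23.7, 39.7, 56.2, 74.7, 88.9, 98.1, 108.2, 108.2, 118.3, 124.9, 127.6.
The total first reaches 123 DD on day 12.

day 12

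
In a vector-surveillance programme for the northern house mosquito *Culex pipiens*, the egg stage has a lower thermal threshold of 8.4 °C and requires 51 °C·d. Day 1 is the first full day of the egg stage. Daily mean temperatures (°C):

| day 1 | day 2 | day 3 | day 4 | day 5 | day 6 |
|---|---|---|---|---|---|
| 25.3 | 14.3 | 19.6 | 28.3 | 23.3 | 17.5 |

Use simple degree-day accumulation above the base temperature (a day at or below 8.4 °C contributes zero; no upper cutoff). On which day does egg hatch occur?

Daily DD above 8.4 °C: 16.9, 5.9, 11.2, 19.9, 14.9, 9.1.
Cumulative: 16.9, 22.8, 34.0, 53.9, 68.8, 77.9.
The total first reaches 51 DD on day 4.

day 4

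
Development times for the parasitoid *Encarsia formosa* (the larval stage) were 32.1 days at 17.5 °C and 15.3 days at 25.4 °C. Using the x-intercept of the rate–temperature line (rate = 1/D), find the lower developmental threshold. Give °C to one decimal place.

10.3 °C

Linear rate model ⇒ the product D·(T − T_b) is constant across temperatures.
32.1·(17.5 − T_b) = 15.3·(25.4 − T_b)
T_b = (32.1·17.5 − 15.3·25.4) / (32.1 − 15.3) = 173.13 / 16.8 = 10.305 °C ≈ 10.3 °C.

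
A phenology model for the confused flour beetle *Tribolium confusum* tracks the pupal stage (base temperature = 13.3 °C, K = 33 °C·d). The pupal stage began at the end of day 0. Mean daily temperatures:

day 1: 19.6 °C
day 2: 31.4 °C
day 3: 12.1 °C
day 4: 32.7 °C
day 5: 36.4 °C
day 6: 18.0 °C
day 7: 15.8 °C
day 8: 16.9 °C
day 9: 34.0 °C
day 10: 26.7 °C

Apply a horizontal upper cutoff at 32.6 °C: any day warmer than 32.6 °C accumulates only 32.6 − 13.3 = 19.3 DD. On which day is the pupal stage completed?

day 4

Daily DD above 13.3 °C (capped at 19.3): 6.3, 18.1, 0.0, 19.3, 19.3, 4.7, 2.5, 3.6, 19.3, 13.4.
Cumulative: 6.3, 24.4, 24.4, 43.7, 63.0, 67.7, 70.2, 73.8, 93.1, 106.5.
The total first reaches 33 DD on day 4.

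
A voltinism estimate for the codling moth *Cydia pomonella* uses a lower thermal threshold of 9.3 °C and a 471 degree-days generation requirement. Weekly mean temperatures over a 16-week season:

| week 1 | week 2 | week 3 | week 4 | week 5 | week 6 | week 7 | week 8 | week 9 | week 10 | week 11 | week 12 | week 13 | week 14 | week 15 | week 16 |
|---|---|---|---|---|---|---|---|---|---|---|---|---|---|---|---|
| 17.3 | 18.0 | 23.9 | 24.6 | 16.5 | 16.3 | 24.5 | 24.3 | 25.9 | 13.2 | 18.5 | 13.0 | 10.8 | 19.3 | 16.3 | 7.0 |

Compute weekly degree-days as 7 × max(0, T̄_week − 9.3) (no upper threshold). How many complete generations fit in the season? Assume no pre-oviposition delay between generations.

Weekly DD (7 × max(0, T̄ − 9.3)): 56.0, 60.9, 102.2, 107.1, 50.4, 49.0, 106.4, 105.0, 116.2, 27.3, 64.4, 25.9, 10.5, 70.0, 49.0, 0.0.
Season total = 1000.3 DD.
Complete generations = ⌊1000.3 / 471⌋ = 2.

2 generations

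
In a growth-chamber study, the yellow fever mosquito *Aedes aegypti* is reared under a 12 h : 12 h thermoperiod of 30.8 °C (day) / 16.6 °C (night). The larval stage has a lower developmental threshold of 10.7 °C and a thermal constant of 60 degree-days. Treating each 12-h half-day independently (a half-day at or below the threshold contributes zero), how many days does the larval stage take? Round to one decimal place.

4.6 days

Day half: max(0, 30.8 − 10.7) × 0.5 = 20.1 × 0.5 = 10.05 DD.
Night half: max(0, 16.6 − 10.7) × 0.5 = 5.9 × 0.5 = 2.95 DD.
Per 24 h: 13.00 DD/day.
Duration = 60 / 13.00 = 4.615 ≈ 4.6 days.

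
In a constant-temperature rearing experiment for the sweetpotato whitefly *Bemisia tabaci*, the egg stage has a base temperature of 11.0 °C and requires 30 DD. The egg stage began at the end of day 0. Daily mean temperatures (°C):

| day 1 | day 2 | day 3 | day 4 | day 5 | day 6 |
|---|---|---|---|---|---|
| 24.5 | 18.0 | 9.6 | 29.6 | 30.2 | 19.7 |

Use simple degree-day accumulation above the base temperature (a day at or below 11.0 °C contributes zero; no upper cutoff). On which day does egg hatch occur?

Daily DD above 11.0 °C: 13.5, 7.0, 0.0, 18.6, 19.2, 8.7.
Cumulative: 13.5, 20.5, 20.5, 39.1, 58.3, 67.0.
The total first reaches 30 DD on day 4.

day 4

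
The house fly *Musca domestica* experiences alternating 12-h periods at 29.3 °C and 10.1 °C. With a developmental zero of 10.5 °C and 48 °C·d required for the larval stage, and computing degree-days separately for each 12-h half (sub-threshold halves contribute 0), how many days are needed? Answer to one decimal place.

5.1 days

Day half: max(0, 29.3 − 10.5) × 0.5 = 18.8 × 0.5 = 9.40 DD.
Night half: max(0, 10.1 − 10.5) × 0.5 = 0.0 × 0.5 = 0.00 DD.
Per 24 h: 9.40 DD/day.
Duration = 48 / 9.40 = 5.106 ≈ 5.1 days.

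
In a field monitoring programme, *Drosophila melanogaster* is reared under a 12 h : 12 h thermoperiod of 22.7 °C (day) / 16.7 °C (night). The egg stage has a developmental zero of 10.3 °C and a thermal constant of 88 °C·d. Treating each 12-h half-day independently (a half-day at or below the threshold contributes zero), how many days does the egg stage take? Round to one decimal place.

Day half: max(0, 22.7 − 10.3) × 0.5 = 12.4 × 0.5 = 6.20 DD.
Night half: max(0, 16.7 − 10.3) × 0.5 = 6.4 × 0.5 = 3.20 DD.
Per 24 h: 9.40 DD/day.
Duration = 88 / 9.40 = 9.362 ≈ 9.4 days.

9.4 days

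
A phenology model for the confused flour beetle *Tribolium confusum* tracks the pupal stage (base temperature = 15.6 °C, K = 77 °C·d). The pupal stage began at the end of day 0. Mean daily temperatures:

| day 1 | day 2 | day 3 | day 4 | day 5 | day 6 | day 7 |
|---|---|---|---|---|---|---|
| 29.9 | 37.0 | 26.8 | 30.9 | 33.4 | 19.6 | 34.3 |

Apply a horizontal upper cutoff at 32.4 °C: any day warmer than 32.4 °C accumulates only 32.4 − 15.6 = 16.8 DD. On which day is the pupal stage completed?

Daily DD above 15.6 °C (capped at 16.8): 14.3, 16.8, 11.2, 15.3, 16.8, 4.0, 16.8.
Cumulative: 14.3, 31.1, 42.3, 57.6, 74.4, 78.4, 95.2.
The total first reaches 77 DD on day 6.

day 6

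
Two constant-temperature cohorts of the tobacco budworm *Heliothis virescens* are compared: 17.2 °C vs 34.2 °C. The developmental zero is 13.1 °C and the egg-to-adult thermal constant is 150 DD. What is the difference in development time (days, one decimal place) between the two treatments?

At 17.2 °C: 150 / (17.2 − 13.1) = 150 / 4.1 = 36.585 d.
At 34.2 °C: 150 / (34.2 − 13.1) = 150 / 21.1 = 7.109 d.
Difference = |36.585 − 7.109| = 29.476 ≈ 29.5 days.

29.5 days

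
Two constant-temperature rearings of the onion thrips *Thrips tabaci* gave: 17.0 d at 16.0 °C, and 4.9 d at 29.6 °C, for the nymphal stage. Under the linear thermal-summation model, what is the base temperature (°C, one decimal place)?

10.5 °C

Equal thermal constants: D₁(T₁ − T_b) = D₂(T₂ − T_b).
17.0·(16.0 − T_b) = 4.9·(29.6 − T_b)
T_b = (17.0·16.0 − 4.9·29.6) / (17.0 − 4.9) = 126.96 / 12.1 = 10.493 °C ≈ 10.5 °C.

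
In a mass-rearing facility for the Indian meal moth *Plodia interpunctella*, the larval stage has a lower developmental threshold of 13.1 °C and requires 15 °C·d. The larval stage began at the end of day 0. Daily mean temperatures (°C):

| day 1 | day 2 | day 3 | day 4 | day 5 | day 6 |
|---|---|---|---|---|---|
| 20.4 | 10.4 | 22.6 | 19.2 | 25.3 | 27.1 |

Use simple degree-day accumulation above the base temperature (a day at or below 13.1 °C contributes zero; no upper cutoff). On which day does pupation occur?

Daily DD above 13.1 °C: 7.3, 0.0, 9.5, 6.1, 12.2, 14.0.
Cumulative: 7.3, 7.3, 16.8, 22.9, 35.1, 49.1.
The total first reaches 15 DD on day 3.

day 3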